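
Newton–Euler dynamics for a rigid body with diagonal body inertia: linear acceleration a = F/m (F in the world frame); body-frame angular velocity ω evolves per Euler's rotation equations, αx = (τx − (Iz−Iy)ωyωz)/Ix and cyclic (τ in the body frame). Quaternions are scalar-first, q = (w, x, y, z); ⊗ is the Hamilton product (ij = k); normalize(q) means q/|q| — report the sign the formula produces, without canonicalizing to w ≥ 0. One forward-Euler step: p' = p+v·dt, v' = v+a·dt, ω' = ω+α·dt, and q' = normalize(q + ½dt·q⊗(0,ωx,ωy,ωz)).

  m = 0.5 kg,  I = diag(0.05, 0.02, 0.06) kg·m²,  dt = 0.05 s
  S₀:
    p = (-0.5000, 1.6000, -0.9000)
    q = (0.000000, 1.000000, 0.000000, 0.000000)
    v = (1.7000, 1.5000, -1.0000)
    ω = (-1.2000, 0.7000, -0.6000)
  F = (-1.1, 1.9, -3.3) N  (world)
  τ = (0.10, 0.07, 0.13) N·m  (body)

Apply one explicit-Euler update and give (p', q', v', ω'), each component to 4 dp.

p + v·dt = (-0.4150, 1.6750, -0.9500)
v + (F/m)dt = (1.5900, 1.6900, -1.3300)
precession coupling ω×(Iω) = (-0.0168, -0.0072, 0.0252)
α = I⁻¹(τ − ω×Iω) = (2.3360, 3.8600, 1.7467)
ω + α·dt = (-1.0832, 0.8930, -0.5127)
q⊗(0,ω) = (1.2000000, 0.0000000, 0.6000000, 0.7000000)
q + ½dt·q⊗(0,ω), renormalized = (0.0300, 0.9993, 0.0150, 0.0175)

p' = (-0.4150, 1.6750, -0.9500)
q' = (0.0300, 0.9993, 0.0150, 0.0175)
v' = (1.5900, 1.6900, -1.3300)
ω' = (-1.0832, 0.8930, -0.5127)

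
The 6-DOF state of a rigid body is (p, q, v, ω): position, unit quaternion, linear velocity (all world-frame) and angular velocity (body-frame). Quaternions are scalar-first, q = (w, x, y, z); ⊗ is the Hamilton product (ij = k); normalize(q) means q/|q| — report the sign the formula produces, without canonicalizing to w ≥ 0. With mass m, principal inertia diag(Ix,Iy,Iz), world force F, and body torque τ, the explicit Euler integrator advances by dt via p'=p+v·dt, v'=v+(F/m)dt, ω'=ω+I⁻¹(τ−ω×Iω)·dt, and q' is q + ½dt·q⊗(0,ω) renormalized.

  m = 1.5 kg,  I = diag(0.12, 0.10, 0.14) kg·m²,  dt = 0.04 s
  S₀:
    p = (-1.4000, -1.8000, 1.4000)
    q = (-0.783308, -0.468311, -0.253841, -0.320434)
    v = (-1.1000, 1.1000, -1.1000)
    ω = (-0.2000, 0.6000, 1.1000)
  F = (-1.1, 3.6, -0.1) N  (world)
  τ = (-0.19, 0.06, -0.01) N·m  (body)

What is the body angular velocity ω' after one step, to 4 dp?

ω' = (-0.2721, 0.6222, 1.0965)

gyro term ω×Iω = (0.0264, 0.0044, 0.0024)
(τ − ω×Iω)/I = (-1.8033, 0.5560, -0.0886)
new body rate ω' = (-0.2721, 0.6222, 1.0965)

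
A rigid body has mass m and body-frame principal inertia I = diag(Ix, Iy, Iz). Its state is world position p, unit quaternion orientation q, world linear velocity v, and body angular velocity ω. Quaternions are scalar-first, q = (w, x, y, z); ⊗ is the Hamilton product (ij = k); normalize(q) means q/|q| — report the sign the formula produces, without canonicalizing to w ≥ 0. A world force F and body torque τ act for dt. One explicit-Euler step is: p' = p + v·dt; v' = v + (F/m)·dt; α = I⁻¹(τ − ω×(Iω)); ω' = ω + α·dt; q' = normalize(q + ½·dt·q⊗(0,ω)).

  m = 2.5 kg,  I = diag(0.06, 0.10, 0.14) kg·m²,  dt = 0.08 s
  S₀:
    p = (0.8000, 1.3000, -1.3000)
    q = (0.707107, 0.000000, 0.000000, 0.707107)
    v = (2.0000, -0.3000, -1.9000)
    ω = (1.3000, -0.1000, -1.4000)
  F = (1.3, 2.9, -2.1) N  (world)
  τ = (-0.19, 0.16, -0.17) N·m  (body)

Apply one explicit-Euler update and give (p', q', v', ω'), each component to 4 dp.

ω×(Iω) gyroscopic = (0.0056, 0.1456, -0.0052)
angular accel α = (-3.2600, 0.1440, -1.1771)
new body rate ω' = (1.0392, -0.0885, -1.4942)
2q̇ = q⊗(0,ω) = (0.9899498, 0.9899498, 0.8485284, -0.9899498)
updated quaternion q' = (0.7445, 0.0395, 0.0338, 0.6656)
p' = p + v·dt = (0.9600, 1.2760, -1.4520)
new velocity v' = (2.0416, -0.2072, -1.9672)

p' = (0.9600, 1.2760, -1.4520)
q' = (0.7445, 0.0395, 0.0338, 0.6656)
v' = (2.0416, -0.2072, -1.9672)
ω' = (1.0392, -0.0885, -1.4942)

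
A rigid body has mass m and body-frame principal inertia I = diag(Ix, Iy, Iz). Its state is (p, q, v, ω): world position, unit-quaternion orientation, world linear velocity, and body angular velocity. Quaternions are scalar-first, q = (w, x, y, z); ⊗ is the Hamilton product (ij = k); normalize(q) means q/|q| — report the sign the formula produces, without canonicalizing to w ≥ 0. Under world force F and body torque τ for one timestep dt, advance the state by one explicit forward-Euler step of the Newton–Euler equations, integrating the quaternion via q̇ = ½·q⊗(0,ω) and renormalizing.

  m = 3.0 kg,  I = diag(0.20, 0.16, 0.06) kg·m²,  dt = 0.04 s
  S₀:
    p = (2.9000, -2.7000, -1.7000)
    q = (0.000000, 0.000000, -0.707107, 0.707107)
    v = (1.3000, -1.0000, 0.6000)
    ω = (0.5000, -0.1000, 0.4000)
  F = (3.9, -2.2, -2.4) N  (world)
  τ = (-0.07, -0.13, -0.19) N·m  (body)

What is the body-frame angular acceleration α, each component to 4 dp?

α = (-0.3700, -0.9875, -3.2000)

precession coupling ω×(Iω) = (0.0040, 0.0280, 0.0020)
(τ − ω×Iω)/I = (-0.3700, -0.9875, -3.2000)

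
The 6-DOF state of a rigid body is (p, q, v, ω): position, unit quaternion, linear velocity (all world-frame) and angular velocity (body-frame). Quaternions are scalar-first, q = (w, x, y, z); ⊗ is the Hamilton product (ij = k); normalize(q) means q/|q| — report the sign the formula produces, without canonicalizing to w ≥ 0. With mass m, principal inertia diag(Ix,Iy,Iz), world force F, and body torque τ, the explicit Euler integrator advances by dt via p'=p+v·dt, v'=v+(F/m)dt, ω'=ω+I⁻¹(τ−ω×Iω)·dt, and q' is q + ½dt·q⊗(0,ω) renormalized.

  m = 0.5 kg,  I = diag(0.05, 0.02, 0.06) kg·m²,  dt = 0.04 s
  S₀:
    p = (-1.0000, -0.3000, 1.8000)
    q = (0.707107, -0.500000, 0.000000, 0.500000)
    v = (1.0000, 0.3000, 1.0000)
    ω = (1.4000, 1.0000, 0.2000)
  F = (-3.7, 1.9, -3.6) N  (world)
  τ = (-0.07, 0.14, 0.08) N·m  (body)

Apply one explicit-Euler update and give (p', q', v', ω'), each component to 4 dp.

linear accel F/m = (-7.4000, 3.8000, -7.2000)
new position p' = (-0.9600, -0.2880, 1.8400)
new velocity v' = (0.7040, 0.4520, 0.7120)
angular accel α = (-1.5600, 7.1400, 2.0333)
ω' = ω + α·dt = (1.3376, 1.2856, 0.2813)
q⊗(0,ω) = (0.6000000, 0.4899498, 1.5071070, -0.3585786)
q + ½dt·q⊗(0,ω), renormalized = (0.7187, -0.4899, 0.0301, 0.4925)

p' = (-0.9600, -0.2880, 1.8400)
q' = (0.7187, -0.4899, 0.0301, 0.4925)
v' = (0.7040, 0.4520, 0.7120)
ω' = (1.3376, 1.2856, 0.2813)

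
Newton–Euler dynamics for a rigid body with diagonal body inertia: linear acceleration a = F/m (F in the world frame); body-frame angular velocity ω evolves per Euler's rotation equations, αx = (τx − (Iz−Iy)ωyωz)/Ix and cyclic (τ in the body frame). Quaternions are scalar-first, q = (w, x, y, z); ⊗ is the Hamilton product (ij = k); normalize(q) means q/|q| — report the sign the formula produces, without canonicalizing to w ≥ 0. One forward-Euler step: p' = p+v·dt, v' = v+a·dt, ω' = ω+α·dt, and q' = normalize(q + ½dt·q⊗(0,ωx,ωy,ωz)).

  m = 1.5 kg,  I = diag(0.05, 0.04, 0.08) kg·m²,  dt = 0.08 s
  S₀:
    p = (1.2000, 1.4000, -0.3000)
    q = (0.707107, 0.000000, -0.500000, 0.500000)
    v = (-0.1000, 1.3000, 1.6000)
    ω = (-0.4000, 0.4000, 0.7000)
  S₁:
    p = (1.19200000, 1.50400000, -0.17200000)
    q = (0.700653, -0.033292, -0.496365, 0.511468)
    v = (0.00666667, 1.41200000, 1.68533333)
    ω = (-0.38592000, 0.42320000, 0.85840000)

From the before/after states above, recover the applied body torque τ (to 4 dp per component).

τ = (0.0200, 0.0200, 0.1600)

rate change Δω = (0.01408000, 0.02320000, 0.15840000)
gyro term ω₀×Iω₀ = (0.0112, 0.0084, 0.0016)
τ = I·(Δω/dt) + ω₀×(Iω₀) = (0.0200, 0.0200, 0.1600)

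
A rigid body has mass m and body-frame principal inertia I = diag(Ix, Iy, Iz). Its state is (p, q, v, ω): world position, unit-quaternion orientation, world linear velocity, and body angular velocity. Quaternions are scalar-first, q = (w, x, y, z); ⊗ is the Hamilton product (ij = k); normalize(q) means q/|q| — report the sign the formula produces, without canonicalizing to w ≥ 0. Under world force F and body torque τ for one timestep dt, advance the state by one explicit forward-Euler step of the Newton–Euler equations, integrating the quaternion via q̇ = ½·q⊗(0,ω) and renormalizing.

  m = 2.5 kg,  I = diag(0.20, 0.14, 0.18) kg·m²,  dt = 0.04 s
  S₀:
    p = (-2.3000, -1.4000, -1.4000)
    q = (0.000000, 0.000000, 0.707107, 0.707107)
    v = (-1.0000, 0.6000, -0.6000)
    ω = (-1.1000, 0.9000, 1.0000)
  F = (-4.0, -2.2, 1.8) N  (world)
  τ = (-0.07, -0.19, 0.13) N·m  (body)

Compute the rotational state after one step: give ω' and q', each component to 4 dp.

ω×(Iω) gyroscopic = (0.0360, -0.0220, 0.0594)
α = I⁻¹(τ − ω×Iω) = (-0.5300, -1.2000, 0.3922)
ω' = ω + α·dt = (-1.1212, 0.8520, 1.0157)
2q̇ = q⊗(0,ω) = (-1.3435033, 0.0707107, -0.7778177, 0.7778177)
q' = normalize(q + ½dt·q⊗(0,ω)) = (-0.0269, 0.0014, 0.6911, 0.7222)

ω' = (-1.1212, 0.8520, 1.0157)
q' = (-0.0269, 0.0014, 0.6911, 0.7222)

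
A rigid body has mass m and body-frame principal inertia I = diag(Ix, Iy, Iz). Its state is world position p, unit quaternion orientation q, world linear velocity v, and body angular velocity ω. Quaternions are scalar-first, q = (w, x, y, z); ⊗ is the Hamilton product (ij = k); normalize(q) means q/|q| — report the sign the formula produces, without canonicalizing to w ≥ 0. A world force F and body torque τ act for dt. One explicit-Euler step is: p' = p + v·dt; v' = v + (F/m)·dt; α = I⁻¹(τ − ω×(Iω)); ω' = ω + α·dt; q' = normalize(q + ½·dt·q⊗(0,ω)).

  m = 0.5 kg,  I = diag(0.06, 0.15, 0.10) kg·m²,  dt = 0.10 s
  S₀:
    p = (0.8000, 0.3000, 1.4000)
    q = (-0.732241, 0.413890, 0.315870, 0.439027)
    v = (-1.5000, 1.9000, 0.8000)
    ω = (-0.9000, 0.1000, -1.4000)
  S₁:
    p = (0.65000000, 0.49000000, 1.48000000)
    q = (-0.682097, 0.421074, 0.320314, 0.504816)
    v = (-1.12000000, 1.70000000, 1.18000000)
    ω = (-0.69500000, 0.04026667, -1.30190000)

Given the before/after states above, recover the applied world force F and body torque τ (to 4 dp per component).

velocity change Δv = (0.38000000, -0.20000000, 0.38000000)
F = m·Δv/dt = (1.9000, -1.0000, 1.9000)
Δω = ω₁−ω₀ = (0.20500000, -0.05973333, 0.09810000)
I·α + gyro = (0.1300, -0.1400, 0.0900)

F = (1.9000, -1.0000, 1.9000)
τ = (0.1300, -0.1400, 0.0900)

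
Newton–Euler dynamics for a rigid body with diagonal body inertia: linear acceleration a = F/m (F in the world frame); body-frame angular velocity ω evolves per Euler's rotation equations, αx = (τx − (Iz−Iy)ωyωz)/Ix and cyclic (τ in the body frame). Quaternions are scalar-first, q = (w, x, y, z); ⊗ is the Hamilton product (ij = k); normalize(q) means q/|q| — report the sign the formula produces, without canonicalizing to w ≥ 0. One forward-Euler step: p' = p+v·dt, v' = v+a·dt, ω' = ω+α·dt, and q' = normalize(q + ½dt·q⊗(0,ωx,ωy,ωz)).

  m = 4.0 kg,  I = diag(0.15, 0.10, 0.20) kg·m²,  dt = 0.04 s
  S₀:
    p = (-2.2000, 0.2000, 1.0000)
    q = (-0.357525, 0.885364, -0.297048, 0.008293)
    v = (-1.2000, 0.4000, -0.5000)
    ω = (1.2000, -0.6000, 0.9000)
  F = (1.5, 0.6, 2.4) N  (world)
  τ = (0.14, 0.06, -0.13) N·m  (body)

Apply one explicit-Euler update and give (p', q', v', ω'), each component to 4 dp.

linear accel F/m = (0.3750, 0.1500, 0.6000)
new position p' = (-2.2480, 0.2160, 0.9800)
new velocity v' = (-1.1850, 0.4060, -0.4760)
ω×(Iω) gyroscopic = (-0.0540, -0.0540, 0.0360)
(τ − ω×Iω)/I = (1.2933, 1.1400, -0.8300)
ω' = ω + α·dt = (1.2517, -0.5544, 0.8668)
2q̇ = q⊗(0,ω) = (-1.2481293, -0.6913974, -0.5723610, -0.4965333)
q + ½dt·q⊗(0,ω), renormalized = (-0.3823, 0.8711, -0.3083, -0.0016)

p' = (-2.2480, 0.2160, 0.9800)
q' = (-0.3823, 0.8711, -0.3083, -0.0016)
v' = (-1.1850, 0.4060, -0.4760)
ω' = (1.2517, -0.5544, 0.8668)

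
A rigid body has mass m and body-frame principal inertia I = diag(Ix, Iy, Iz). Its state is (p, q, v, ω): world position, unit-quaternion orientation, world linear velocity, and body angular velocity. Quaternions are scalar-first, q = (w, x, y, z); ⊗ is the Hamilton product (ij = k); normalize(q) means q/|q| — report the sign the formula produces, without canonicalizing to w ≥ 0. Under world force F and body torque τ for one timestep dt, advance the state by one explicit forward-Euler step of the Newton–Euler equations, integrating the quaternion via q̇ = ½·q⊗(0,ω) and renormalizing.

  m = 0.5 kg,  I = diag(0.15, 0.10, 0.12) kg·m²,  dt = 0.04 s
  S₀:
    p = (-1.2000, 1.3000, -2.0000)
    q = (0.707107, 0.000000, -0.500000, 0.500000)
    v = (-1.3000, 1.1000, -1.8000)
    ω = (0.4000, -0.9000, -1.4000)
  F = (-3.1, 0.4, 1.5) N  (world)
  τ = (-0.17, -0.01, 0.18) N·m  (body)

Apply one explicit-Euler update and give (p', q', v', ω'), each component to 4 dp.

p' = (-1.2520, 1.3440, -2.0720)
q' = (0.7117, 0.0286, -0.5084, 0.4839)
v' = (-1.5480, 1.1320, -1.6800)
ω' = (0.3479, -0.8973, -1.3460)

a = F/m = (-6.2000, 0.8000, 3.0000)
p + v·dt = (-1.2520, 1.3440, -2.0720)
new velocity v' = (-1.5480, 1.1320, -1.6800)
(τ − ω×Iω)/I = (-1.3013, 0.0680, 1.3500)
ω' = ω + α·dt = (0.3479, -0.8973, -1.3460)
q⊗(0,ω) = (0.2500000, 1.4328428, -0.4363963, -0.7899498)
updated quaternion q' = (0.7117, 0.0286, -0.5084, 0.4839)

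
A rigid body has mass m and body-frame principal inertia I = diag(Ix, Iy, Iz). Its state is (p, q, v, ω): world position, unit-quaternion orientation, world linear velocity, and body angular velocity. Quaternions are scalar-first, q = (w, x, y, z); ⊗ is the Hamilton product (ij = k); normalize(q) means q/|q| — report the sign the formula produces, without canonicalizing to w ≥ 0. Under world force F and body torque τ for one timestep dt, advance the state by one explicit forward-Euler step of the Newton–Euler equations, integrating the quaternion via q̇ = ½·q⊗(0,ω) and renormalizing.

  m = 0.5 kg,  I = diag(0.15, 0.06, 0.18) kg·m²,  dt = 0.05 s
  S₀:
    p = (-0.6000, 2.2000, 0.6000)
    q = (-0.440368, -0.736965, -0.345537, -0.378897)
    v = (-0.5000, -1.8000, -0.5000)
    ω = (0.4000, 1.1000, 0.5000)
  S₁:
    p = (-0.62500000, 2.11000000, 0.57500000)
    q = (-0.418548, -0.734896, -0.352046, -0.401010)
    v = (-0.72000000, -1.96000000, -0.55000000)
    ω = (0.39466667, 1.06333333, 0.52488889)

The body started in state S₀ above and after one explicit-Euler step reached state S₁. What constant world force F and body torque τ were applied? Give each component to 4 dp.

F = (-2.2000, -1.6000, -0.5000)
τ = (0.0500, -0.0500, 0.0500)

v₁ − v₀ = (-0.22000000, -0.16000000, -0.05000000)
applied force F = (-2.2000, -1.6000, -0.5000)
ω₁ − ω₀ = (-0.00533333, -0.03666667, 0.02488889)
ω₀×(Iω₀) = (0.0660, -0.0060, -0.0396)
applied torque τ = (0.0500, -0.0500, 0.0500)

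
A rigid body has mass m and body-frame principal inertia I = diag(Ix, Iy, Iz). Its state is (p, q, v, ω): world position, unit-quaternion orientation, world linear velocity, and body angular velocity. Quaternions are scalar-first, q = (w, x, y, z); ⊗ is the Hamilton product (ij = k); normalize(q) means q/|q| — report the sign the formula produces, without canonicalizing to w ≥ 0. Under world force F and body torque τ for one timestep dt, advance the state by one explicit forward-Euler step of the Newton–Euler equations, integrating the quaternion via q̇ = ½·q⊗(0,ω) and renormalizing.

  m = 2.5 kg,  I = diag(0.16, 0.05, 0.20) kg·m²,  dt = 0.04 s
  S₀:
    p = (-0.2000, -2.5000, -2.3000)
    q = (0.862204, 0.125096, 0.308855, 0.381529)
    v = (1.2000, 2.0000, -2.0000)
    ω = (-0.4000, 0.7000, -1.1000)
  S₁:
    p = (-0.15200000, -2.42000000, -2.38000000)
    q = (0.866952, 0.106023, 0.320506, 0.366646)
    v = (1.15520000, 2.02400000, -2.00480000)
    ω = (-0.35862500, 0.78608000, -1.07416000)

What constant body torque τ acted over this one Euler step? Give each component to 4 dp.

ω₁ − ω₀ = (0.04137500, 0.08608000, 0.02584000)
gyro term ω₀×Iω₀ = (-0.1155, -0.0176, 0.0308)
I·α + gyro = (0.0500, 0.0900, 0.1600)

τ = (0.0500, 0.0900, 0.1600)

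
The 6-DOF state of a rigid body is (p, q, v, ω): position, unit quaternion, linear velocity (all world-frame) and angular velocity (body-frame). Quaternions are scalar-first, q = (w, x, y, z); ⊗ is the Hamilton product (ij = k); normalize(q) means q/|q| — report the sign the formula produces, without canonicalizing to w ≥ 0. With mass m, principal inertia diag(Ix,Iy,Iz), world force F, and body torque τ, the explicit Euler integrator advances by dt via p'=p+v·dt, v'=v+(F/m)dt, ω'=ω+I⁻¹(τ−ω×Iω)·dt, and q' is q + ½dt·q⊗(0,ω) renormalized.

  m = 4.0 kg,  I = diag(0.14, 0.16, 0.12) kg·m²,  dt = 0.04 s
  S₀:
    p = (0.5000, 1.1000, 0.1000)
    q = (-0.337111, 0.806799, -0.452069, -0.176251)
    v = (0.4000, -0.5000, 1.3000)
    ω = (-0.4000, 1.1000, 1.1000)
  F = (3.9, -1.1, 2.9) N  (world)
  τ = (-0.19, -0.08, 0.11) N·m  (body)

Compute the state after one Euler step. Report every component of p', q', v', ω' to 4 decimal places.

a = (0.9750, -0.2750, 0.7250)
p + v·dt = (0.5160, 1.0800, 0.1520)
v' = v + a·dt = (0.4390, -0.5110, 1.3290)
gyro term ω×Iω = (-0.0484, -0.0088, -0.0088)
angular accel α = (-1.0114, -0.4450, 0.9900)
new body rate ω' = (-0.4405, 1.0822, 1.1396)
2q̇ = q⊗(0,ω) = (1.0138716, -0.1685554, -1.1878006, 0.3358292)
q + ½dt·q⊗(0,ω), renormalized = (-0.3167, 0.8030, -0.4756, -0.1694)

p' = (0.5160, 1.0800, 0.1520)
q' = (-0.3167, 0.8030, -0.4756, -0.1694)
v' = (0.4390, -0.5110, 1.3290)
ω' = (-0.4405, 1.0822, 1.1396)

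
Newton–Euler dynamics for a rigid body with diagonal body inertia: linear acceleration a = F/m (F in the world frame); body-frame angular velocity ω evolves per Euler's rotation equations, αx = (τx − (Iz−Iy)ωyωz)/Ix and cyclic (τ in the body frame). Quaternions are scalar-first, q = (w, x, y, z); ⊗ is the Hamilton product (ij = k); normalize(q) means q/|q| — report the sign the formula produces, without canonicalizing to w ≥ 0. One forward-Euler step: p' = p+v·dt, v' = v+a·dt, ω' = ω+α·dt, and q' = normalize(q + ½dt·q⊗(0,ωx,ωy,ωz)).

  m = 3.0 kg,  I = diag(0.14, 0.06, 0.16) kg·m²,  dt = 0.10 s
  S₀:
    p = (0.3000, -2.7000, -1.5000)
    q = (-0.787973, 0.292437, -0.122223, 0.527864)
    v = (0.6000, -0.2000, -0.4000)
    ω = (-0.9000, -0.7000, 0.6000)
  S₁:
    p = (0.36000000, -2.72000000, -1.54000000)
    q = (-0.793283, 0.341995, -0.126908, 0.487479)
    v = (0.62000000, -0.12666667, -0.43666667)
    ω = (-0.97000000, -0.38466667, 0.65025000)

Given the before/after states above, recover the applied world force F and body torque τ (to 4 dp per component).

Δω = ω₁−ω₀ = (-0.07000000, 0.31533333, 0.05025000)
gyro term ω₀×Iω₀ = (-0.0420, 0.0108, -0.0504)
τ = I·(Δω/dt) + ω₀×(Iω₀) = (-0.1400, 0.2000, 0.0300)
v₁ − v₀ = (0.02000000, 0.07333333, -0.03666667)
F = m·Δv/dt = (0.6000, 2.2000, -1.1000)

F = (0.6000, 2.2000, -1.1000)
τ = (-0.1400, 0.2000, 0.0300)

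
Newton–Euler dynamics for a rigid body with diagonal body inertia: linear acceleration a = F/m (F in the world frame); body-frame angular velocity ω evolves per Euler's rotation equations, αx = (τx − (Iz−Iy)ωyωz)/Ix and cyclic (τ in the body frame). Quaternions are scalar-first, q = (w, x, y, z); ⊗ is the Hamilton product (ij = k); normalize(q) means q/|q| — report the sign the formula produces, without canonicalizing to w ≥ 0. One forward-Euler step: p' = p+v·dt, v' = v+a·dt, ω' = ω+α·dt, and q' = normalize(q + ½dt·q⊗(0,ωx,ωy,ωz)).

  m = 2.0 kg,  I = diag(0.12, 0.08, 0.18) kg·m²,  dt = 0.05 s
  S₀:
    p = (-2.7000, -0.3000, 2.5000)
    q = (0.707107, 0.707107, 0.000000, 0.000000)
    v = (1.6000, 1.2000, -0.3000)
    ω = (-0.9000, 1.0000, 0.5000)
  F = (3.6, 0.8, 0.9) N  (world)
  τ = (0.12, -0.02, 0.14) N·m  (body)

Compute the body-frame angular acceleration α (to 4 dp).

α = (0.5833, -0.5875, 0.5778)

precession coupling ω×(Iω) = (0.0500, 0.0270, 0.0360)
α = I⁻¹(τ − ω×Iω) = (0.5833, -0.5875, 0.5778)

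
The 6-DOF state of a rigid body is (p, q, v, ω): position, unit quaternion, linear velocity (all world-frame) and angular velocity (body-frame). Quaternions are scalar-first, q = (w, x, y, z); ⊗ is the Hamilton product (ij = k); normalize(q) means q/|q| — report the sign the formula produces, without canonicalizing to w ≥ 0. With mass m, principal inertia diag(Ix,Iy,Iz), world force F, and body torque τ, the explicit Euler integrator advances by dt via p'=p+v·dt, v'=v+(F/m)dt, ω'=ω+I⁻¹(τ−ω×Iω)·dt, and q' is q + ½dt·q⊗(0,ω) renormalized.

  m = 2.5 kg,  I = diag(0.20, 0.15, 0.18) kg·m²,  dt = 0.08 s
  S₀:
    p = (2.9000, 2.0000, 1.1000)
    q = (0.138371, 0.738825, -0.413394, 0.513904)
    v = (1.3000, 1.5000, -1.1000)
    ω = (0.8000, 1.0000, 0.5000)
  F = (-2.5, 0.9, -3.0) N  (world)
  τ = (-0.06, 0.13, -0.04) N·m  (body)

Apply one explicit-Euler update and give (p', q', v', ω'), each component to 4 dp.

p' = (3.0040, 2.1200, 1.0120)
q' = (0.1208, 0.7134, -0.4056, 0.5586)
v' = (1.2200, 1.5288, -1.1960)
ω' = (0.7700, 1.0651, 0.5000)

angular accel α = (-0.3750, 0.8133, 0.0000)
ω + α·dt = (0.7700, 1.0651, 0.5000)
2q̇ = q⊗(0,ω) = (-0.4346180, -0.6099042, 0.1800817, 1.1387257)
q + ½dt·q⊗(0,ω), renormalized = (0.1208, 0.7134, -0.4056, 0.5586)
p + v·dt = (3.0040, 2.1200, 1.0120)
new velocity v' = (1.2200, 1.5288, -1.1960)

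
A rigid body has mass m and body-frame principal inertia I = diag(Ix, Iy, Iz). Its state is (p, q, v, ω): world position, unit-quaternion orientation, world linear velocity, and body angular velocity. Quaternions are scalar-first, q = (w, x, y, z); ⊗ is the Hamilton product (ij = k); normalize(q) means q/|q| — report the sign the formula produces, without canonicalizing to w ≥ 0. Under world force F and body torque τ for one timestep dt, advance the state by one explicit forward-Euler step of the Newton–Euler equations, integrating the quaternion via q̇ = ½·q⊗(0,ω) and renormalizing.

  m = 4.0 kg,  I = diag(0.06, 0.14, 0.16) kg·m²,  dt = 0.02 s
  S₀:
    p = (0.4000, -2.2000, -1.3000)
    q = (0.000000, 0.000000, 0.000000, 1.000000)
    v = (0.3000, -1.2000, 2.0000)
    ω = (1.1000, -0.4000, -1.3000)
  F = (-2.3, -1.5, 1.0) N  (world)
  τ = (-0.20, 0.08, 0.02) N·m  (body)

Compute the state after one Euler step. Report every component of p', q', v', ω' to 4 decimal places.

ω×(Iω) gyroscopic = (0.0104, 0.1430, -0.0352)
(τ − ω×Iω)/I = (-3.5067, -0.4500, 0.3450)
ω' = ω + α·dt = (1.0299, -0.4090, -1.2931)
q⊗(0,ω) = (1.3000000, 0.4000000, 1.1000000, 0.0000000)
q + ½dt·q⊗(0,ω), renormalized = (0.0130, 0.0040, 0.0110, 0.9998)
p' = p + v·dt = (0.4060, -2.2240, -1.2600)
new velocity v' = (0.2885, -1.2075, 2.0050)

p' = (0.4060, -2.2240, -1.2600)
q' = (0.0130, 0.0040, 0.0110, 0.9998)
v' = (0.2885, -1.2075, 2.0050)
ω' = (1.0299, -0.4090, -1.2931)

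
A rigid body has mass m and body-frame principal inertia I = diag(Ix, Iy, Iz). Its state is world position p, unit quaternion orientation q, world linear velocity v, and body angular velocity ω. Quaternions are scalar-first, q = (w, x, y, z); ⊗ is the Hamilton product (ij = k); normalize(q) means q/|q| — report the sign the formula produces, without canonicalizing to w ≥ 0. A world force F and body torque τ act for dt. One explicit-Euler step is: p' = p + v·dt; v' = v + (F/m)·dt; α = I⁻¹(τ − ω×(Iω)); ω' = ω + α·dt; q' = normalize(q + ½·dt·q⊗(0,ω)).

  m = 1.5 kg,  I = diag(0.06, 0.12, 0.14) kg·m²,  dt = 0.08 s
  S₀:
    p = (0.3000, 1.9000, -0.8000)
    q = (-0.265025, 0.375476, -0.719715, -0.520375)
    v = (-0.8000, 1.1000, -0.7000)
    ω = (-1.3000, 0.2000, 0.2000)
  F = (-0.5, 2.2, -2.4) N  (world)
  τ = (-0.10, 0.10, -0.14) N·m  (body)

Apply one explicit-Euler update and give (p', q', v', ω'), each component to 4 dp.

α = I⁻¹(τ − ω×Iω) = (-1.6800, 0.6600, -0.8886)
ω' = ω + α·dt = (-1.4344, 0.2528, 0.1289)
Hamilton product q⊗(0,ω) = (0.7361368, 0.3046645, 0.5483873, -0.9135393)
q + ½dt·q⊗(0,ω), renormalized = (-0.2352, 0.3871, -0.6968, -0.5561)
a = (-0.3333, 1.4667, -1.6000)
new position p' = (0.2360, 1.9880, -0.8560)
v + (F/m)dt = (-0.8267, 1.2173, -0.8280)

p' = (0.2360, 1.9880, -0.8560)
q' = (-0.2352, 0.3871, -0.6968, -0.5561)
v' = (-0.8267, 1.2173, -0.8280)
ω' = (-1.4344, 0.2528, 0.1289)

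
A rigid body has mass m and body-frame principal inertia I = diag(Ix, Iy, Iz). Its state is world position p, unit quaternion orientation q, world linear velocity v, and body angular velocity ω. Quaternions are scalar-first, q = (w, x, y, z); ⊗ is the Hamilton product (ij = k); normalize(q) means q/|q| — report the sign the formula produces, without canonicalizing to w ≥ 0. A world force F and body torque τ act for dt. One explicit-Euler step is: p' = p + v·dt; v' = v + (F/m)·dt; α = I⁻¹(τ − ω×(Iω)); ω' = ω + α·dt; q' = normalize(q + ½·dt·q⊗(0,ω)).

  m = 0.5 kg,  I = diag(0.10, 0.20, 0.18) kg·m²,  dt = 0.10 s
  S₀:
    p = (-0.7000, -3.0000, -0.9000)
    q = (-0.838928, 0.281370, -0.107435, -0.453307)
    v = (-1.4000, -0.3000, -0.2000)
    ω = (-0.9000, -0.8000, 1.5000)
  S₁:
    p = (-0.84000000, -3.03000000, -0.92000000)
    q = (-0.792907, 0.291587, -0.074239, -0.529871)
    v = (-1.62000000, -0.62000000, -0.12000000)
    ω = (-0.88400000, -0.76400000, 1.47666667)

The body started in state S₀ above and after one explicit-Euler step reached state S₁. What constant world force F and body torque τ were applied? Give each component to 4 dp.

F = (-1.1000, -1.6000, 0.4000)
τ = (0.0400, 0.1800, 0.0300)

v₁ − v₀ = (-0.22000000, -0.32000000, 0.08000000)
applied force F = (-1.1000, -1.6000, 0.4000)
Δω = ω₁−ω₀ = (0.01600000, 0.03600000, -0.02333333)
gyro term ω₀×Iω₀ = (0.0240, 0.1080, 0.0720)
applied torque τ = (0.0400, 0.1800, 0.0300)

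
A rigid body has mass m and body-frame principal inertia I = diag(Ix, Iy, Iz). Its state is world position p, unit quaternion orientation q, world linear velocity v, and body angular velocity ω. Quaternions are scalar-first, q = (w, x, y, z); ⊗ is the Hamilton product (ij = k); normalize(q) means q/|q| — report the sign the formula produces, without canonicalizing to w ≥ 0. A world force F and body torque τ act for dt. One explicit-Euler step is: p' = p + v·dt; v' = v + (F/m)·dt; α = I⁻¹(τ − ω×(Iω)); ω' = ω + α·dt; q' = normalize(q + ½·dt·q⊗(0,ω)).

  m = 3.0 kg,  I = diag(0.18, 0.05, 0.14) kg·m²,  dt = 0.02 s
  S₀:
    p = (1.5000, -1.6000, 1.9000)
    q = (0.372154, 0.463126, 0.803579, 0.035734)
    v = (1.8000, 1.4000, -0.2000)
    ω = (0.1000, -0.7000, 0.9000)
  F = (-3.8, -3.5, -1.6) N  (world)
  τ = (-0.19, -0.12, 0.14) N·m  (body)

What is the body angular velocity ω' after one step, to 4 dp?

ω' = (0.0852, -0.7494, 0.9187)

precession coupling ω×(Iω) = (-0.0567, 0.0036, 0.0091)
angular accel α = (-0.7406, -2.4720, 0.9350)
new body rate ω' = (0.0852, -0.7494, 0.9187)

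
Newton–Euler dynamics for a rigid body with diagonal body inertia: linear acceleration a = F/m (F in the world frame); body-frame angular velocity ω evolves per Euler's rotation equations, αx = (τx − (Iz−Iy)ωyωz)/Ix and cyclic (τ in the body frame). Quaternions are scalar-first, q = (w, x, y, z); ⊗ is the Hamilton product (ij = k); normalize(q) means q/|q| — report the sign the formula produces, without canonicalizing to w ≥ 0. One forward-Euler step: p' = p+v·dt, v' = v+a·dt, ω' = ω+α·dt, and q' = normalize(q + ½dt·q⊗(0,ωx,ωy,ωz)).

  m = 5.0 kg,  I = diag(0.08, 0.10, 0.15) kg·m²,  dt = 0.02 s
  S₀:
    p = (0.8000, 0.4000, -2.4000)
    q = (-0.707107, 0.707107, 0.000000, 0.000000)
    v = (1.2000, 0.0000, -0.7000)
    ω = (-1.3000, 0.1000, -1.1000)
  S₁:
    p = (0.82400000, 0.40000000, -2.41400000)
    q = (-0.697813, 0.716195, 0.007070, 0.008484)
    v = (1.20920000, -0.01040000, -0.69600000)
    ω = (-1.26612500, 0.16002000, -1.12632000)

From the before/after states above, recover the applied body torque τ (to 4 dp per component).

τ = (0.1300, 0.2000, -0.2000)

rate change Δω = (0.03387500, 0.06002000, -0.02632000)
applied torque τ = (0.1300, 0.2000, -0.2000)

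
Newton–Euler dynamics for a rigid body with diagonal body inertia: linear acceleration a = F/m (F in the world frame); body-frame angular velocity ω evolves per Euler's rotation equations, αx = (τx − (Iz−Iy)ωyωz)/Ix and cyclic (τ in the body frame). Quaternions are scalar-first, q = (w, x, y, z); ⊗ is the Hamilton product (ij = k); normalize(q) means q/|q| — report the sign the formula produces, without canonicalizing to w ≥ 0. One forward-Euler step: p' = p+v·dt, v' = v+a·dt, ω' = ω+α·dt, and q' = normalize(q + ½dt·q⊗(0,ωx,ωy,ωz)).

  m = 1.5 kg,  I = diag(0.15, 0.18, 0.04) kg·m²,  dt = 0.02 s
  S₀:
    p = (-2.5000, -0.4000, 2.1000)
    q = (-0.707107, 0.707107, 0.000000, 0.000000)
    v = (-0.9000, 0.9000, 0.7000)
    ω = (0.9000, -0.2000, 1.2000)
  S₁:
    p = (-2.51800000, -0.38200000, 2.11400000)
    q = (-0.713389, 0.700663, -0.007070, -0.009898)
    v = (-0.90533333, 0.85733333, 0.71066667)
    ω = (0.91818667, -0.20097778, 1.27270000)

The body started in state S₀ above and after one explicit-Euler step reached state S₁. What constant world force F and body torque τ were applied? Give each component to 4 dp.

Δv = v₁−v₀ = (-0.00533333, -0.04266667, 0.01066667)
m·(v₁−v₀)/dt = (-0.4000, -3.2000, 0.8000)
rate change Δω = (0.01818667, -0.00097778, 0.07270000)
applied torque τ = (0.1700, 0.1100, 0.1400)

F = (-0.4000, -3.2000, 0.8000)
τ = (0.1700, 0.1100, 0.1400)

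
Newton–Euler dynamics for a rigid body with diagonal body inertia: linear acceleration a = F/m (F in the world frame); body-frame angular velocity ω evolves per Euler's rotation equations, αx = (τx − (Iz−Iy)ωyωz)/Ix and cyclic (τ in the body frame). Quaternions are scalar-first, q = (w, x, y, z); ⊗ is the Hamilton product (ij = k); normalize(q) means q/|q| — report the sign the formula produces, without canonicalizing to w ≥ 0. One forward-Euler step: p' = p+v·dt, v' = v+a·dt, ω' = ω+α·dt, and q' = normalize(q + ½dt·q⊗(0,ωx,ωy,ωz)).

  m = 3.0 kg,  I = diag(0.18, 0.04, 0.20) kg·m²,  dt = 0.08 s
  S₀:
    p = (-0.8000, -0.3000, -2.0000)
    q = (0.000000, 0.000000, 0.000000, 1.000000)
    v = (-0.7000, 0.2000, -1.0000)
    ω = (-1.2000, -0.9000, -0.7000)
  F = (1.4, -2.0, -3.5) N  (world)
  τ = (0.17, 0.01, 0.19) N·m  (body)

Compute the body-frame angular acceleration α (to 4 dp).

ω×(Iω) gyroscopic = (0.1008, -0.0168, -0.1512)
α = I⁻¹(τ − ω×Iω) = (0.3844, 0.6700, 1.7060)

α = (0.3844, 0.6700, 1.7060)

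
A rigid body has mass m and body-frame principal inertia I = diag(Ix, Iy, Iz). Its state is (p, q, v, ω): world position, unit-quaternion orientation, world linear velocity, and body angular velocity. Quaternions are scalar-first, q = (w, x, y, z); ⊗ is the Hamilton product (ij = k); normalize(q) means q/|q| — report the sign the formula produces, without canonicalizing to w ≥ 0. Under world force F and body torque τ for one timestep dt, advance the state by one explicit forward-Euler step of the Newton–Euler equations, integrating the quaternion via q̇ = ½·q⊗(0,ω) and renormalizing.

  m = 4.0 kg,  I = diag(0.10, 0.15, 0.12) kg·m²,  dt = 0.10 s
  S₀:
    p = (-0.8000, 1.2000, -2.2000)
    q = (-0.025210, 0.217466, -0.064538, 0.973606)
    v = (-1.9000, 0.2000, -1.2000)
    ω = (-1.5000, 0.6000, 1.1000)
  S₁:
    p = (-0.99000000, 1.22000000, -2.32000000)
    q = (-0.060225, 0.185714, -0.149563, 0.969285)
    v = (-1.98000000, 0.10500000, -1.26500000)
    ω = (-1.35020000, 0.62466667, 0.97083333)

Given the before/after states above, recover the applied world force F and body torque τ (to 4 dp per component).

F = (-3.2000, -3.8000, -2.6000)
τ = (0.1300, 0.0700, -0.2000)

ω₁ − ω₀ = (0.14980000, 0.02466667, -0.12916667)
precession coupling = (-0.0198, 0.0330, -0.0450)
τ = I·(Δω/dt) + ω₀×(Iω₀) = (0.1300, 0.0700, -0.2000)
v₁ − v₀ = (-0.08000000, -0.09500000, -0.06500000)
F = m·Δv/dt = (-3.2000, -3.8000, -2.6000)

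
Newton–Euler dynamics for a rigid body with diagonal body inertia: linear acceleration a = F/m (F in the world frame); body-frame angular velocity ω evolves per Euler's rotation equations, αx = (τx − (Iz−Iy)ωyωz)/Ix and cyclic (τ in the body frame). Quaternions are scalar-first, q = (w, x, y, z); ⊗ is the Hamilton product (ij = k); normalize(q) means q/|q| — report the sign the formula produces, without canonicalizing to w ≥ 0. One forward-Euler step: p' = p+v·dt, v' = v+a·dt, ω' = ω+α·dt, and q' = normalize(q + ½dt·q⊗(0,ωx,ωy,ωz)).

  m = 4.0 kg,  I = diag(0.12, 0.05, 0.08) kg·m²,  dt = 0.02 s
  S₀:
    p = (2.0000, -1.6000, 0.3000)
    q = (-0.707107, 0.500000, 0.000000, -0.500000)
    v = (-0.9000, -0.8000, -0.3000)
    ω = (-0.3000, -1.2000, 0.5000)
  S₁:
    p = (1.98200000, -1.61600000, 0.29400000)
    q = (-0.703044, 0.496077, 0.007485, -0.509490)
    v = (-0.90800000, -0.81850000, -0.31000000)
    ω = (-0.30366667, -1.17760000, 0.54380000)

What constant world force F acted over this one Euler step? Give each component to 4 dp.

v₁ − v₀ = (-0.00800000, -0.01850000, -0.01000000)
applied force F = (-1.6000, -3.7000, -2.0000)

F = (-1.6000, -3.7000, -2.0000)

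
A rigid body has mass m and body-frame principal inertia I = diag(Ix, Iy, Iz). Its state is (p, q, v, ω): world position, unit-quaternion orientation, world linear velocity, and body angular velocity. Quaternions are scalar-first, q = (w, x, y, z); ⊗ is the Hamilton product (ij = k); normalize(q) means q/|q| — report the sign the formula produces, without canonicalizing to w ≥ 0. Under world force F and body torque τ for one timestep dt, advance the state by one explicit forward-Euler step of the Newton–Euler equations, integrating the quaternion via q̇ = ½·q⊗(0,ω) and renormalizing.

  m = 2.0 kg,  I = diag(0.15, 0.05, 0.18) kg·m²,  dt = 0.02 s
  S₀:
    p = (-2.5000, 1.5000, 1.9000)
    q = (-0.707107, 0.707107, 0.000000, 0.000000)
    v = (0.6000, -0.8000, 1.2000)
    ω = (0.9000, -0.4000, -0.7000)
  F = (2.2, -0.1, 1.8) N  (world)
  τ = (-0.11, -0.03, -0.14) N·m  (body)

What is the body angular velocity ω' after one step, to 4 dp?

ω×(Iω) gyroscopic = (0.0364, 0.0189, 0.0360)
(τ − ω×Iω)/I = (-0.9760, -0.9780, -0.9778)
ω + α·dt = (0.8805, -0.4196, -0.7196)

ω' = (0.8805, -0.4196, -0.7196)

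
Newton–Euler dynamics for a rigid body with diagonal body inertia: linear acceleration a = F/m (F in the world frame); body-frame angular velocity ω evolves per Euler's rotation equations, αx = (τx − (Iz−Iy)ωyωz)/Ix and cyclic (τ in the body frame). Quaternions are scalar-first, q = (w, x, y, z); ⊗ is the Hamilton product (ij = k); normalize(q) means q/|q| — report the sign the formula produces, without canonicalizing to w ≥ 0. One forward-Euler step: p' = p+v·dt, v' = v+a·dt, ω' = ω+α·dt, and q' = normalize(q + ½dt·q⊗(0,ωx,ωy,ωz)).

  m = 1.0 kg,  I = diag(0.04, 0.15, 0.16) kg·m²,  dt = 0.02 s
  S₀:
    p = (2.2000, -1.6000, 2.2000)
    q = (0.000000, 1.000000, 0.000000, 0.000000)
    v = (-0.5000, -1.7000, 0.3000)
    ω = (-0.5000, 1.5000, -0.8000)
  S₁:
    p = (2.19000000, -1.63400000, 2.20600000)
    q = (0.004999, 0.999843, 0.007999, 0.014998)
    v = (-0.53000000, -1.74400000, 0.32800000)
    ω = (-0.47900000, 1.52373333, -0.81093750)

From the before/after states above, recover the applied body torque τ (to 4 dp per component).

Δω = ω₁−ω₀ = (0.02100000, 0.02373333, -0.01093750)
ω₀×(Iω₀) = (-0.0120, -0.0480, -0.0825)
I·α + gyro = (0.0300, 0.1300, -0.1700)

τ = (0.0300, 0.1300, -0.1700)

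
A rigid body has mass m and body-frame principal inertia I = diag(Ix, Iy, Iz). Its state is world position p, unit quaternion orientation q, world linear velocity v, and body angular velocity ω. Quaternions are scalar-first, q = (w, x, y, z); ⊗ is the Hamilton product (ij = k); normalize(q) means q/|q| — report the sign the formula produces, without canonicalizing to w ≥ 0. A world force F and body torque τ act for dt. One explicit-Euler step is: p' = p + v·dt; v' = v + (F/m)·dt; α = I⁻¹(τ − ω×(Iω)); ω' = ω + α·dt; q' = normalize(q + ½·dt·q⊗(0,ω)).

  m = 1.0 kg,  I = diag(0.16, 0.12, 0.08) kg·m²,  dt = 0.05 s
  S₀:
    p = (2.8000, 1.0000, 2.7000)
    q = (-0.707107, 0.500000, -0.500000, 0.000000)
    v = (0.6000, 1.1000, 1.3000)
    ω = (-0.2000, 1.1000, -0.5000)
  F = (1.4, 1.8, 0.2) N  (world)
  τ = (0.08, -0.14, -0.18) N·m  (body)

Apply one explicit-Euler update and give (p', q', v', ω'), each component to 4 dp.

(τ − ω×Iω)/I = (0.3625, -1.2333, -2.3600)
ω + α·dt = (-0.1819, 1.0383, -0.6180)
2q̇ = q⊗(0,ω) = (0.6500000, 0.3914214, -0.5278177, 0.8035535)
q' = normalize(q + ½dt·q⊗(0,ω)) = (-0.6905, 0.5095, -0.5130, 0.0201)
a = F/m = (1.4000, 1.8000, 0.2000)
p + v·dt = (2.8300, 1.0550, 2.7650)
new velocity v' = (0.6700, 1.1900, 1.3100)

p' = (2.8300, 1.0550, 2.7650)
q' = (-0.6905, 0.5095, -0.5130, 0.0201)
v' = (0.6700, 1.1900, 1.3100)
ω' = (-0.1819, 1.0383, -0.6180)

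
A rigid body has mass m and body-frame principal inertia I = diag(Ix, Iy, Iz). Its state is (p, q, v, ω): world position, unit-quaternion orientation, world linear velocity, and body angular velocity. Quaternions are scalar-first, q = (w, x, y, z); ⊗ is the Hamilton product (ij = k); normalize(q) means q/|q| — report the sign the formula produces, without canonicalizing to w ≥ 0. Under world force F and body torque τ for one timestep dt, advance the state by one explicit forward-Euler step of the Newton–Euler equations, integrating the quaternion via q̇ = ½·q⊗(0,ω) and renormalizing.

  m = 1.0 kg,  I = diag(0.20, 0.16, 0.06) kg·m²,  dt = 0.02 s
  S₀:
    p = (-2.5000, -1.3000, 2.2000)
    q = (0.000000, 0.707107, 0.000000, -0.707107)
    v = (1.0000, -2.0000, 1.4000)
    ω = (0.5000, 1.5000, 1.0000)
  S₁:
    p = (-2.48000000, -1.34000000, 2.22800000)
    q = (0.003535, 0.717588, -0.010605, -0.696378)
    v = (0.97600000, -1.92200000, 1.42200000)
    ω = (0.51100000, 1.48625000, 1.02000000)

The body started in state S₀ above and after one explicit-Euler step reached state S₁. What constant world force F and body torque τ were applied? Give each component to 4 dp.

v₁ − v₀ = (-0.02400000, 0.07800000, 0.02200000)
F = m·Δv/dt = (-1.2000, 3.9000, 1.1000)
Δω = ω₁−ω₀ = (0.01100000, -0.01375000, 0.02000000)
ω₀×(Iω₀) = (-0.1500, 0.0700, -0.0300)
applied torque τ = (-0.0400, -0.0400, 0.0300)

F = (-1.2000, 3.9000, 1.1000)
τ = (-0.0400, -0.0400, 0.0300)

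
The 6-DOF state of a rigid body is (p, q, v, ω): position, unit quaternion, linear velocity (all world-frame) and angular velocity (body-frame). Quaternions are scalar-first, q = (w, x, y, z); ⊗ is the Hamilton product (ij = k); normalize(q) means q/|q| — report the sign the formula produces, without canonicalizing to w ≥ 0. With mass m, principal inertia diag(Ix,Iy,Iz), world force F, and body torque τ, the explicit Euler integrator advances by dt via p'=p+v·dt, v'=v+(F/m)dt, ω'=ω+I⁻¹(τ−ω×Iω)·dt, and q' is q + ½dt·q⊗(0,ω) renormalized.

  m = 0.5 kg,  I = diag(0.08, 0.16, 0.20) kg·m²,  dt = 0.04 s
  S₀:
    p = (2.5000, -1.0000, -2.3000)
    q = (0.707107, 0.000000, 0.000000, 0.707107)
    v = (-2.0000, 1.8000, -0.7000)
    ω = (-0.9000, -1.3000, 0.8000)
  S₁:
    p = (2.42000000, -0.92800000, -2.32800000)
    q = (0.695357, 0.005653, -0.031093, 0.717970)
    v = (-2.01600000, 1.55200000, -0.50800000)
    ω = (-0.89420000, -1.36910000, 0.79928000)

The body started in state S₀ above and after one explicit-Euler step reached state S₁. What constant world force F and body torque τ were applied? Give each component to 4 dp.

F = (-0.2000, -3.1000, 2.4000)
τ = (-0.0300, -0.1900, 0.0900)

v₁ − v₀ = (-0.01600000, -0.24800000, 0.19200000)
applied force F = (-0.2000, -3.1000, 2.4000)
Δω = ω₁−ω₀ = (0.00580000, -0.06910000, -0.00072000)
τ = I·(Δω/dt) + ω₀×(Iω₀) = (-0.0300, -0.1900, 0.0900)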